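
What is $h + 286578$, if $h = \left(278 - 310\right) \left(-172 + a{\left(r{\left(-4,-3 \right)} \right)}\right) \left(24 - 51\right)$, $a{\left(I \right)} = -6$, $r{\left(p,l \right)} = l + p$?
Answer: $132786$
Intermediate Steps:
$h = -153792$ ($h = \left(278 - 310\right) \left(-172 - 6\right) \left(24 - 51\right) = - 32 \left(\left(-178\right) \left(-27\right)\right) = \left(-32\right) 4806 = -153792$)
$h + 286578 = -153792 + 286578 = 132786$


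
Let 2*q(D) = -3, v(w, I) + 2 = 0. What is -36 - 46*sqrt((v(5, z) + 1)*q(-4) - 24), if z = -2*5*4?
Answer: -36 - 69*I*sqrt(10) ≈ -36.0 - 218.2*I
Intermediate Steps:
z = -40 (z = -10*4 = -40)
v(w, I) = -2 (v(w, I) = -2 + 0 = -2)
q(D) = -3/2 (q(D) = (1/2)*(-3) = -3/2)
-36 - 46*sqrt((v(5, z) + 1)*q(-4) - 24) = -36 - 46*sqrt((-2 + 1)*(-3/2) - 24) = -36 - 46*sqrt(-1*(-3/2) - 24) = -36 - 46*sqrt(3/2 - 24) = -36 - 69*I*sqrt(10)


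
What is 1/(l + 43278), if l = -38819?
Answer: 1/4459 ≈ 0.00022427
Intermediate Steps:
1/(l + 43278) = 1/(-38819 + 43278) = 1/4459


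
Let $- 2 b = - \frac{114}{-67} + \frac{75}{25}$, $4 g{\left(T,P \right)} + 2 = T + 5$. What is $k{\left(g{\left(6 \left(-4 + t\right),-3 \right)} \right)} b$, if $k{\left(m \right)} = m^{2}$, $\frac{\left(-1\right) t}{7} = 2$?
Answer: $- \frac{3472875}{2144} \approx -1619.8$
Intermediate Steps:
$t = -14$ ($t = \left(-7\right) 2 = -14$)
$g{\left(T,P \right)} = \frac{3}{4} + \frac{T}{4}$ ($g{\left(T,P \right)} = - \frac{1}{2} + \frac{T + 5}{4} = - \frac{1}{2} + \frac{5 + T}{4} = - \frac{1}{2} + \left(\frac{5}{4} + \frac{T}{4}\right) = \frac{3}{4} + \frac{T}{4}$)
$b = - \frac{315}{134}$ ($b = - \frac{- \frac{114}{-67} + \frac{75}{25}}{2} = - \frac{\left(-114\right) \left(- \frac{1}{67}\right) + 75 \cdot \frac{1}{25}}{2} = - \frac{\frac{114}{67} + 3}{2} = \left(- \frac{1}{2}\right) \frac{315}{67} = - \frac{315}{134} \approx -2.3507$)
$k{\left(g{\left(6 \left(-4 + t\right),-3 \right)} \right)} b = \left(\frac{3}{4} + \frac{6 \left(-4 - 14\right)}{4}\right)^{2} \left(- \frac{315}{134}\right) = \left(\frac{3}{4} + \frac{6 \left(-18\right)}{4}\right)^{2} \left(- \frac{315}{134}\right) = \left(\frac{3}{4} + \frac{1}{4} \left(-108\right)\right)^{2} \left(- \frac{315}{134}\right) = \left(\frac{3}{4} - 27\right)^{2} \left(- \frac{315}{134}\right) = \left(- \frac{105}{4}\right)^{2} \left(- \frac{315}{134}\right) = \frac{11025}{16} \left(- \frac{315}{134}\right) = - \frac{3472875}{2144}$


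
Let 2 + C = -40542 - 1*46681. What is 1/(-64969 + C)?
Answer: -1/152194 ≈ -6.5706e-6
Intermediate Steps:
C = -87225 (C = -2 + (-40542 - 1*46681) = -2 + (-40542 - 46681) = -2 - 87223 = -87225)
1/(-64969 + C) = 1/(-64969 - 87225) = 1/(-152194) = -1/152194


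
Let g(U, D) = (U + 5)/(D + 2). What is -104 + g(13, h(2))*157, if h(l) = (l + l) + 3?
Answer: 210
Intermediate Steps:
h(l) = 3 + 2*l (h(l) = 2*l + 3 = 3 + 2*l)
g(U, D) = (5 + U)/(2 + D)
-104 + g(13, h(2))*157 = -104 + ((5 + 13)/(2 + (3 + 2*2)))*157 = -104 + (18/(2 + (3 + 4)))*157 = -104 + (18/(2 + 7))*157 = -104 + (18/9)*157 = -104 + ((⅑)*18)*157 = -104 + 2*157 = -104 + 314 = 210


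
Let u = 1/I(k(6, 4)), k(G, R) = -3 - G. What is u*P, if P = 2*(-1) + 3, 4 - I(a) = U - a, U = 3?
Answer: -⅛ ≈ -0.12500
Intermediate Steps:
I(a) = 1 + a (I(a) = 4 - (3 - a) = 4 + (-3 + a) = 1 + a)
u = -⅛ (u = 1/(1 + (-3 - 1*6)) = 1/(1 + (-3 - 6)) = 1/(1 - 9) = 1/(-8) = -⅛ ≈ -0.12500)
P = 1 (P = -2 + 3 = 1)
u*P = -⅛*1 = -⅛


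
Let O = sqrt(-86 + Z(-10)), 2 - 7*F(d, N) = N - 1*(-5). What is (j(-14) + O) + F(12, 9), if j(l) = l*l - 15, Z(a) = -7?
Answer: 1255/7 + I*sqrt(93) ≈ 179.29 + 9.6436*I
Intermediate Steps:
F(d, N) = -3/7 - N/7 (F(d, N) = 2/7 - (N - 1*(-5))/7 = 2/7 - (N + 5)/7 = 2/7 - (5 + N)/7 = 2/7 + (-5/7 - N/7) = -3/7 - N/7)
O = I*sqrt(93) (O = sqrt(-86 - 7) = sqrt(-93) = I*sqrt(93) ≈ 9.6436*I)
j(l) = -15 + l**2 (j(l) = l**2 - 15 = -15 + l**2)
(j(-14) + O) + F(12, 9) = ((-15 + (-14)**2) + I*sqrt(93)) + (-3/7 - 1/7*9) = ((-15 + 196) + I*sqrt(93)) + (-3/7 - 9/7) = (181 + I*sqrt(93)) - 12/7 = 1255/7 + I*sqrt(93)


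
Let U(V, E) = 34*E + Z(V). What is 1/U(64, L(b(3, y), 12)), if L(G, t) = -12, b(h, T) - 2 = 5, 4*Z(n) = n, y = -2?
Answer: -1/392 ≈ -0.0025510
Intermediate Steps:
Z(n) = n/4
b(h, T) = 7 (b(h, T) = 2 + 5 = 7)
U(V, E) = 34*E + V/4
1/U(64, L(b(3, y), 12)) = 1/(34*(-12) + (¼)*64) = 1/(-408 + 16) = 1/(-392) = -1/392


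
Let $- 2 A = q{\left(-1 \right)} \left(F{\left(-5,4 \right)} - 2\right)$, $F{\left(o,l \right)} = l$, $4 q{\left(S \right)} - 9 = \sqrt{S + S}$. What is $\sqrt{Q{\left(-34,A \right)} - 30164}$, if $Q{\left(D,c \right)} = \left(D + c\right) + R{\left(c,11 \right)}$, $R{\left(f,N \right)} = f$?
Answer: $\frac{\sqrt{-120810 - 2 i \sqrt{2}}}{2} \approx 0.0020344 - 173.79 i$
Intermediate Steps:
$q{\left(S \right)} = \frac{9}{4} + \frac{\sqrt{2} \sqrt{S}}{4}$ ($q{\left(S \right)} = \frac{9}{4} + \frac{\sqrt{S + S}}{4} = \frac{9}{4} + \frac{\sqrt{2 S}}{4} = \frac{9}{4} + \frac{\sqrt{2} \sqrt{S}}{4}$)
$A = - \frac{9}{4} - \frac{i \sqrt{2}}{4}$ ($A = - \frac{\left(\frac{9}{4} + \frac{\sqrt{2} \sqrt{-1}}{4}\right) \left(4 - 2\right)}{2} = - \frac{\left(\frac{9}{4} + \frac{\sqrt{2} i}{4}\right) 2}{2} = - \frac{\left(\frac{9}{4} + \frac{i \sqrt{2}}{4}\right) 2}{2} = - \frac{\frac{9}{2} + \frac{i \sqrt{2}}{2}}{2} = - \frac{9}{4} - \frac{i \sqrt{2}}{4} \approx -2.25 - 0.35355 i$)
$Q{\left(D,c \right)} = D + 2 c$ ($Q{\left(D,c \right)} = \left(D + c\right) + c = D + 2 c$)
$\sqrt{Q{\left(-34,A \right)} - 30164} = \sqrt{\left(-34 + 2 \left(- \frac{9}{4} - \frac{i \sqrt{2}}{4}\right)\right) - 30164} = \sqrt{\left(-34 - \left(\frac{9}{2} + \frac{i \sqrt{2}}{2}\right)\right) - 30164} = \sqrt{\left(- \frac{77}{2} - \frac{i \sqrt{2}}{2}\right) - 30164} = \sqrt{- \frac{60405}{2} - \frac{i \sqrt{2}}{2}}$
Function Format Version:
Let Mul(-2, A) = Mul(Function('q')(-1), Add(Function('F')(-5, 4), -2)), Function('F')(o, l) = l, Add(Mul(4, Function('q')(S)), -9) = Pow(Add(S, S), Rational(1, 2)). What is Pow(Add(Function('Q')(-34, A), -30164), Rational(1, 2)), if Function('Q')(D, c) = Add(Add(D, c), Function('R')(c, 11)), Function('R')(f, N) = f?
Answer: Mul(Rational(1, 2), Pow(Add(-120810, Mul(-2, I, Pow(2, Rational(1, 2)))), Rational(1, 2))) ≈ Add(0.0020344, Mul(-173.79, I))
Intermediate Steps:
Function('q')(S) = Add(Rational(9, 4), Mul(Rational(1, 4), Pow(2, Rational(1, 2)), Pow(S, Rational(1, 2)))) (Function('q')(S) = Add(Rational(9, 4), Mul(Rational(1, 4), Pow(Add(S, S), Rational(1, 2)))) = Add(Rational(9, 4), Mul(Rational(1, 4), Pow(Mul(2, S), Rational(1, 2)))) = Add(Rational(9, 4), Mul(Rational(1, 4), Mul(Pow(2, Rational(1, 2)), Pow(S, Rational(1, 2))))) = Add(Rational(9, 4), Mul(Rational(1, 4), Pow(2, Rational(1, 2)), Pow(S, Rational(1, 2)))))
A = Add(Rational(-9, 4), Mul(Rational(-1, 4), I, Pow(2, Rational(1, 2)))) (A = Mul(Rational(-1, 2), Mul(Add(Rational(9, 4), Mul(Rational(1, 4), Pow(2, Rational(1, 2)), Pow(-1, Rational(1, 2)))), Add(4, -2))) = Mul(Rational(-1, 2), Mul(Add(Rational(9, 4), Mul(Rational(1, 4), Pow(2, Rational(1, 2)), I)), 2)) = Mul(Rational(-1, 2), Mul(Add(Rational(9, 4), Mul(Rational(1, 4), I, Pow(2, Rational(1, 2)))), 2)) = Mul(Rational(-1, 2), Add(Rational(9, 2), Mul(Rational(1, 2), I, Pow(2, Rational(1, 2))))) = Add(Rational(-9, 4), Mul(Rational(-1, 4), I, Pow(2, Rational(1, 2)))) ≈ Add(-2.2500, Mul(-0.35355, I)))
Function('Q')(D, c) = Add(D, Mul(2, c)) (Function('Q')(D, c) = Add(Add(D, c), c) = Add(D, Mul(2, c)))
Pow(Add(Function('Q')(-34, A), -30164), Rational(1, 2)) = Pow(Add(Add(-34, Mul(2, Add(Rational(-9, 4), Mul(Rational(-1, 4), I, Pow(2, Rational(1, 2)))))), -30164), Rational(1, 2)) = Pow(Add(Add(-34, Add(Rational(-9, 2), Mul(Rational(-1, 2), I, Pow(2, Rational(1, 2))))), -30164), Rational(1, 2)) = Pow(Add(Add(Rational(-77, 2), Mul(Rational(-1, 2), I, Pow(2, Rational(1, 2)))), -30164), Rational(1, 2)) = Pow(Add(Rational(-60405, 2), Mul(Rational(-1, 2), I, Pow(2, Rational(1, 2)))), Rational(1, 2))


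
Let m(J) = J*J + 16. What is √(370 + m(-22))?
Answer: √870 ≈ 29.496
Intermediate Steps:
m(J) = 16 + J² (m(J) = J² + 16 = 16 + J²)
√(370 + m(-22)) = √(370 + (16 + (-22)²)) = √(370 + (16 + 484)) = √(370 + 500) = √870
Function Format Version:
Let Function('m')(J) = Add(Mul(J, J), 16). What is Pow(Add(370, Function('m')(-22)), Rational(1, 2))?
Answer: Pow(870, Rational(1, 2)) ≈ 29.496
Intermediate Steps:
Function('m')(J) = Add(16, Pow(J, 2)) (Function('m')(J) = Add(Pow(J, 2), 16) = Add(16, Pow(J, 2)))
Pow(Add(370, Function('m')(-22)), Rational(1, 2)) = Pow(Add(370, Add(16, Pow(-22, 2))), Rational(1, 2)) = Pow(Add(370, Add(16, 484)), Rational(1, 2)) = Pow(Add(370, 500), Rational(1, 2)) = Pow(870, Rational(1, 2))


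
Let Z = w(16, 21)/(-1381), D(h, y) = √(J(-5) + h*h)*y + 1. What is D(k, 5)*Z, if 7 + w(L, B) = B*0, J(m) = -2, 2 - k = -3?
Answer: 7/1381 + 35*√23/1381 ≈ 0.12661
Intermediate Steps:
k = 5 (k = 2 - 1*(-3) = 2 + 3 = 5)
w(L, B) = -7 (w(L, B) = -7 + B*0 = -7 + 0 = -7)
D(h, y) = 1 + y*√(-2 + h²) (D(h, y) = √(-2 + h*h)*y + 1 = √(-2 + h²)*y + 1 = y*√(-2 + h²) + 1 = 1 + y*√(-2 + h²))
Z = 7/1381 (Z = -7/(-1381) = -7*(-1/1381) = 7/1381 ≈ 0.0050688)
D(k, 5)*Z = (1 + 5*√(-2 + 5²))*(7/1381) = (1 + 5*√(-2 + 25))*(7/1381) = (1 + 5*√23)*(7/1381) = 7/1381 + 35*√23/1381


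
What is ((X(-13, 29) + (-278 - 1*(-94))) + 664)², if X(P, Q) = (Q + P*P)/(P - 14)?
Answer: 2010724/9 ≈ 2.2341e+5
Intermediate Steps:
X(P, Q) = (Q + P²)/(-14 + P)
((X(-13, 29) + (-278 - 1*(-94))) + 664)² = (((29 + (-13)²)/(-14 - 13) + (-278 - 1*(-94))) + 664)² = (((29 + 169)/(-27) + (-278 + 94)) + 664)² = ((-1/27*198 - 184) + 664)² = ((-22/3 - 184) + 664)² = (-574/3 + 664)² = (1418/3)² = 2010724/9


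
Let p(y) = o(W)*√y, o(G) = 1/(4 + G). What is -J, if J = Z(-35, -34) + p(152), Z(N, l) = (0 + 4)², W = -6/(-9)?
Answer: -16 - 3*√38/7 ≈ -18.642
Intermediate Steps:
W = ⅔ (W = -6*(-⅑) = ⅔ ≈ 0.66667)
Z(N, l) = 16 (Z(N, l) = 4² = 16)
p(y) = 3*√y/14 (p(y) = √y/(4 + ⅔) = √y/(14/3) = 3*√y/14)
J = 16 + 3*√38/7 (J = 16 + 3*√152/14 = 16 + 3*(2*√38)/14 = 16 + 3*√38/7 ≈ 18.642)
-J = -(16 + 3*√38/7) = -16 - 3*√38/7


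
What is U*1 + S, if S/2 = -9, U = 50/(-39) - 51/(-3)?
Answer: -89/39 ≈ -2.2821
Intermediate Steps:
U = 613/39 (U = 50*(-1/39) - 51*(-⅓) = -50/39 + 17 = 613/39 ≈ 15.718)
S = -18 (S = 2*(-9) = -18)
U*1 + S = (613/39)*1 - 18 = 613/39 - 18 = -89/39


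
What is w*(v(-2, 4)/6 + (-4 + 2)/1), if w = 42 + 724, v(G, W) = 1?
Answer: -4213/3 ≈ -1404.3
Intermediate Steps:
w = 766
w*(v(-2, 4)/6 + (-4 + 2)/1) = 766*(1/6 + (-4 + 2)/1) = 766*(1*(⅙) - 2*1) = 766*(⅙ - 2) = 766*(-11/6) = -4213/3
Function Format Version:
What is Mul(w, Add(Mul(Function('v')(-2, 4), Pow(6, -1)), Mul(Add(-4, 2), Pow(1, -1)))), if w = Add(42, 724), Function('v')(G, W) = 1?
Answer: Rational(-4213, 3) ≈ -1404.3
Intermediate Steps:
w = 766
Mul(w, Add(Mul(Function('v')(-2, 4), Pow(6, -1)), Mul(Add(-4, 2), Pow(1, -1)))) = Mul(766, Add(Mul(1, Pow(6, -1)), Mul(Add(-4, 2), Pow(1, -1)))) = Mul(766, Add(Mul(1, Rational(1, 6)), Mul(-2, 1))) = Mul(766, Add(Rational(1, 6), -2)) = Mul(766, Rational(-11, 6)) = Rational(-4213, 3)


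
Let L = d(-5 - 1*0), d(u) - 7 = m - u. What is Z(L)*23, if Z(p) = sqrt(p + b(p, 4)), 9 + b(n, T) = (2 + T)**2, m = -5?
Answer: 23*sqrt(34) ≈ 134.11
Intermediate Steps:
d(u) = 2 - u (d(u) = 7 + (-5 - u) = 2 - u)
L = 7 (L = 2 - (-5 - 1*0) = 2 - (-5 + 0) = 2 - 1*(-5) = 2 + 5 = 7)
b(n, T) = -9 + (2 + T)**2
Z(p) = sqrt(27 + p) (Z(p) = sqrt(p + (-9 + (2 + 4)**2)) = sqrt(p + (-9 + 6**2)) = sqrt(p + (-9 + 36)) = sqrt(p + 27) = sqrt(27 + p))
Z(L)*23 = sqrt(27 + 7)*23 = sqrt(34)*23 = 23*sqrt(34)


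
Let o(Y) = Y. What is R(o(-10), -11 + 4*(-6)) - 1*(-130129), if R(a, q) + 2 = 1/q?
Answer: 4554444/35 ≈ 1.3013e+5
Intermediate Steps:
R(a, q) = -2 + 1/q
R(o(-10), -11 + 4*(-6)) - 1*(-130129) = (-2 + 1/(-11 + 4*(-6))) - 1*(-130129) = (-2 + 1/(-11 - 24)) + 130129 = (-2 + 1/(-35)) + 130129 = (-2 - 1/35) + 130129 = -71/35 + 130129 = 4554444/35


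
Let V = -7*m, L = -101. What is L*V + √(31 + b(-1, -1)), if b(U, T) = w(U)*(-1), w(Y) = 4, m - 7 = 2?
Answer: 6363 + 3*√3 ≈ 6368.2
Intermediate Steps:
m = 9 (m = 7 + 2 = 9)
b(U, T) = -4 (b(U, T) = 4*(-1) = -4)
V = -63 (V = -7*9 = -63)
L*V + √(31 + b(-1, -1)) = -101*(-63) + √(31 - 4) = 6363 + √27 = 6363 + 3*√3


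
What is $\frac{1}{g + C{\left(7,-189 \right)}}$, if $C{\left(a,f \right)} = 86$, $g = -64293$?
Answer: $- \frac{1}{64207} \approx -1.5575 \cdot 10^{-5}$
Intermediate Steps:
$\frac{1}{g + C{\left(7,-189 \right)}} = \frac{1}{-64293 + 86} = \frac{1}{-64207} = - \frac{1}{64207}$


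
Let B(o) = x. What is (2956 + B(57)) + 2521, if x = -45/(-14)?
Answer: 76723/14 ≈ 5480.2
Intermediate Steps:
x = 45/14 (x = -45*(-1/14) = 45/14 ≈ 3.2143)
B(o) = 45/14
(2956 + B(57)) + 2521 = (2956 + 45/14) + 2521 = 41429/14 + 2521 = 76723/14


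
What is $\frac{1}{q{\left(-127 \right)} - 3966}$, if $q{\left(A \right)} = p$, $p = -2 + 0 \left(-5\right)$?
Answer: $- \frac{1}{3968} \approx -0.00025202$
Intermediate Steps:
$p = -2$ ($p = -2 + 0 = -2$)
$q{\left(A \right)} = -2$
$\frac{1}{q{\left(-127 \right)} - 3966} = \frac{1}{-2 - 3966} = \frac{1}{-3968} = - \frac{1}{3968}$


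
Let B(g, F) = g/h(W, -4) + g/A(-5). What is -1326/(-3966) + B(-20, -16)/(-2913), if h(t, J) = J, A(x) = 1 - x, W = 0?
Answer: 1928014/5776479 ≈ 0.33377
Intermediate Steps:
B(g, F) = -g/12 (B(g, F) = g/(-4) + g/(1 - 1*(-5)) = g*(-¼) + g/(1 + 5) = -g/4 + g/6 = -g/12)
-1326/(-3966) + B(-20, -16)/(-2913) = -1326/(-3966) - 1/12*(-20)/(-2913) = -1326*(-1/3966) + (5/3)*(-1/2913) = 221/661 - 5/8739 = 1928014/5776479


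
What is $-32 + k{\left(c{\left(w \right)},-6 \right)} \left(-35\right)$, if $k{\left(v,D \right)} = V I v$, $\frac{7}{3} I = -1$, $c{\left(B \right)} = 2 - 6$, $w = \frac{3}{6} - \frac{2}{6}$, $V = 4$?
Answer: $-272$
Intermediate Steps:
$w = \frac{1}{6}$ ($w = 3 \cdot \frac{1}{6} - \frac{1}{3} = \frac{1}{2} - \frac{1}{3} = \frac{1}{6} \approx 0.16667$)
$c{\left(B \right)} = -4$ ($c{\left(B \right)} = 2 - 6 = -4$)
$I = - \frac{3}{7}$ ($I = \frac{3}{7} \left(-1\right) = - \frac{3}{7} \approx -0.42857$)
$k{\left(v,D \right)} = - \frac{12 v}{7}$ ($k{\left(v,D \right)} = 4 \left(- \frac{3}{7}\right) v = - \frac{12 v}{7}$)
$-32 + k{\left(c{\left(w \right)},-6 \right)} \left(-35\right) = -32 + \left(- \frac{12}{7}\right) \left(-4\right) \left(-35\right) = -32 + \frac{48}{7} \left(-35\right) = -32 - 240 = -272$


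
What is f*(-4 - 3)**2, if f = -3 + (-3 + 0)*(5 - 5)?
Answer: -147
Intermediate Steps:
f = -3 (f = -3 - 3*0 = -3 + 0 = -3)
f*(-4 - 3)**2 = -3*(-4 - 3)**2 = -3*(-7)**2 = -3*49 = -147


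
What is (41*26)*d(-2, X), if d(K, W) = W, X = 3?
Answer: 3198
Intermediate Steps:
(41*26)*d(-2, X) = (41*26)*3 = 1066*3 = 3198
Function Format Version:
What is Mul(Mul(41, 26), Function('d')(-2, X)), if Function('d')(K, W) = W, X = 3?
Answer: 3198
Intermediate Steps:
Mul(Mul(41, 26), Function('d')(-2, X)) = Mul(Mul(41, 26), 3) = Mul(1066, 3) = 3198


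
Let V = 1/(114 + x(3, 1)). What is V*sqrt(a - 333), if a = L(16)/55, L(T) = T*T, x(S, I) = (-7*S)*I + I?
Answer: I*sqrt(993245)/5170 ≈ 0.19277*I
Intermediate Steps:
x(S, I) = I - 7*I*S (x(S, I) = -7*I*S + I = I - 7*I*S)
V = 1/94 (V = 1/(114 + 1*(1 - 7*3)) = 1/(114 + 1*(1 - 21)) = 1/(114 + 1*(-20)) = 1/(114 - 20) = 1/94 ≈ 0.010638)
L(T) = T**2
a = 256/55 (a = 16**2/55 = 256*(1/55) = 256/55 ≈ 4.6545)
V*sqrt(a - 333) = sqrt(256/55 - 333)/94 = sqrt(-18059/55)/94 = (I*sqrt(993245)/55)/94 = I*sqrt(993245)/5170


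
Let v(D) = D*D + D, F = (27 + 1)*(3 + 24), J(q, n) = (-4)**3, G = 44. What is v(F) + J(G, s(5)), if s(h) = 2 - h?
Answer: 572228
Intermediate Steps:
J(q, n) = -64
F = 756 (F = 28*27 = 756)
v(D) = D + D**2 (v(D) = D**2 + D = D + D**2)
v(F) + J(G, s(5)) = 756*(1 + 756) - 64 = 756*757 - 64 = 572292 - 64 = 572228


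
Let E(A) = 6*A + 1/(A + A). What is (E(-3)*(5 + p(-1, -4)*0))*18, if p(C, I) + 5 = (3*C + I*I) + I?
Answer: -1635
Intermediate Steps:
p(C, I) = -5 + I + I² + 3*C (p(C, I) = -5 + ((3*C + I*I) + I) = -5 + ((3*C + I²) + I) = -5 + ((I² + 3*C) + I) = -5 + (I + I² + 3*C) = -5 + I + I² + 3*C)
E(A) = 1/(2*A) + 6*A (E(A) = 6*A + 1/(2*A) = 1/(2*A) + 6*A)
(E(-3)*(5 + p(-1, -4)*0))*18 = (((½)/(-3) + 6*(-3))*(5 + (-5 - 4 + (-4)² + 3*(-1))*0))*18 = (((½)*(-⅓) - 18)*(5 + (-5 - 4 + 16 - 3)*0))*18 = ((-⅙ - 18)*(5 + 4*0))*18 = -109*(5 + 0)/6*18 = -109/6*5*18 = -545/6*18 = -1635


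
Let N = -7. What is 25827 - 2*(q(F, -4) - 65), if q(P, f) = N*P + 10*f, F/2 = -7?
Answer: 25841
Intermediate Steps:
F = -14 (F = 2*(-7) = -14)
q(P, f) = -7*P + 10*f
25827 - 2*(q(F, -4) - 65) = 25827 - 2*((-7*(-14) + 10*(-4)) - 65) = 25827 - 2*((98 - 40) - 65) = 25827 - 2*(58 - 65) = 25827 - 2*(-7) = 25827 + 14 = 25841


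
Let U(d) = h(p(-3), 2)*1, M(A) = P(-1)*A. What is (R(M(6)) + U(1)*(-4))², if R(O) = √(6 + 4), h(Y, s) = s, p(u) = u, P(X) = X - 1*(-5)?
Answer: (8 - √10)² ≈ 23.404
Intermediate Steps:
P(X) = 5 + X (P(X) = X + 5 = 5 + X)
M(A) = 4*A (M(A) = (5 - 1)*A = 4*A)
U(d) = 2 (U(d) = 2*1 = 2)
R(O) = √10
(R(M(6)) + U(1)*(-4))² = (√10 + 2*(-4))² = (√10 - 8)² = (-8 + √10)²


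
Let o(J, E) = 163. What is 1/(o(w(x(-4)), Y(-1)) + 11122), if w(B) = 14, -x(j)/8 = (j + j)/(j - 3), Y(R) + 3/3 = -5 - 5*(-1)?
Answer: 1/11285 ≈ 8.8613e-5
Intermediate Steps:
Y(R) = -1 (Y(R) = -1 + (-5 - 5*(-1)) = -1 + (-5 + 5) = -1 + 0 = -1)
x(j) = -16*j/(-3 + j) (x(j) = -8*(j + j)/(j - 3) = -8*2*j/(-3 + j) = -16*j/(-3 + j))
1/(o(w(x(-4)), Y(-1)) + 11122) = 1/(163 + 11122) = 1/11285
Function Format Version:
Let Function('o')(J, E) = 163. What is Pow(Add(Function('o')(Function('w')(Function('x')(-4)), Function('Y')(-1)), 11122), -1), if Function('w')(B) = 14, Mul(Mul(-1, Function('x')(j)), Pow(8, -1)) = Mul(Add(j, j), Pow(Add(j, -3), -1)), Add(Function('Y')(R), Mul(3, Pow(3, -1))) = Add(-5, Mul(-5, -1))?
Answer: Rational(1, 11285) ≈ 8.8613e-5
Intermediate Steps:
Function('Y')(R) = -1 (Function('Y')(R) = Add(-1, Add(-5, Mul(-5, -1))) = Add(-1, Add(-5, 5)) = Add(-1, 0) = -1)
Function('x')(j) = Mul(-16, j, Pow(Add(-3, j), -1)) (Function('x')(j) = Mul(-8, Mul(Add(j, j), Pow(Add(j, -3), -1))) = Mul(-8, Mul(Mul(2, j), Pow(Add(-3, j), -1))) = Mul(-8, Mul(2, j, Pow(Add(-3, j), -1))) = Mul(-16, j, Pow(Add(-3, j), -1)))
Pow(Add(Function('o')(Function('w')(Function('x')(-4)), Function('Y')(-1)), 11122), -1) = Pow(Add(163, 11122), -1) = Pow(11285, -1) = Rational(1, 11285)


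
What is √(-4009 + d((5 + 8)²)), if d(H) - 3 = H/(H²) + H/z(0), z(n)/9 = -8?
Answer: I*√97546994/156 ≈ 63.311*I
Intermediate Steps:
z(n) = -72 (z(n) = 9*(-8) = -72)
d(H) = 3 + 1/H - H/72 (d(H) = 3 + (H/(H²) + H/(-72)) = 3 + (H/H² + H*(-1/72)) = 3 + (1/H - H/72) = 3 + 1/H - H/72)
√(-4009 + d((5 + 8)²)) = √(-4009 + (3 + 1/((5 + 8)²) - (5 + 8)²/72)) = √(-4009 + (3 + 1/(13²) - 1/72*13²)) = √(-4009 + (3 + 1/169 - 1/72*169)) = √(-4009 + (3 + 1/169 - 169/72)) = √(-4009 + 8015/12168) = √(-48773497/12168) = I*√97546994/156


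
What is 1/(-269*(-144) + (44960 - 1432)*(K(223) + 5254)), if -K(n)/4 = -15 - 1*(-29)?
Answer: 1/226297280 ≈ 4.4190e-9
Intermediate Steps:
K(n) = -56 (K(n) = -4*(-15 - 1*(-29)) = -4*(-15 + 29) = -4*14 = -56)
1/(-269*(-144) + (44960 - 1432)*(K(223) + 5254)) = 1/(-269*(-144) + (44960 - 1432)*(-56 + 5254)) = 1/(38736 + 43528*5198) = 1/(38736 + 226258544) = 1/226297280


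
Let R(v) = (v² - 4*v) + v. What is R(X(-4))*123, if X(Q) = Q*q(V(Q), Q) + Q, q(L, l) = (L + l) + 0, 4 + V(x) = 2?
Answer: 41820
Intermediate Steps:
V(x) = -2 (V(x) = -4 + 2 = -2)
q(L, l) = L + l
X(Q) = Q + Q*(-2 + Q) (X(Q) = Q*(-2 + Q) + Q = Q + Q*(-2 + Q))
R(v) = v² - 3*v
R(X(-4))*123 = ((-4*(-1 - 4))*(-3 - 4*(-1 - 4)))*123 = ((-4*(-5))*(-3 - 4*(-5)))*123 = (20*(-3 + 20))*123 = (20*17)*123 = 340*123 = 41820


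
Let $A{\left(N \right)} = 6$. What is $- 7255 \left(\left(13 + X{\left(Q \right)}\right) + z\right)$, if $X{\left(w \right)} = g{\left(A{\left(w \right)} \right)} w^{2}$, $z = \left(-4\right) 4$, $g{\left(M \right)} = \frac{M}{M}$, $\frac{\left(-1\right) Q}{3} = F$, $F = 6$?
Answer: $-2328855$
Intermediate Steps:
$Q = -18$ ($Q = \left(-3\right) 6 = -18$)
$g{\left(M \right)} = 1$
$z = -16$
$X{\left(w \right)} = w^{2}$ ($X{\left(w \right)} = 1 w^{2} = w^{2}$)
$- 7255 \left(\left(13 + X{\left(Q \right)}\right) + z\right) = - 7255 \left(\left(13 + \left(-18\right)^{2}\right) - 16\right) = - 7255 \left(\left(13 + 324\right) - 16\right) = - 7255 \left(337 - 16\right) = \left(-7255\right) 321 = -2328855$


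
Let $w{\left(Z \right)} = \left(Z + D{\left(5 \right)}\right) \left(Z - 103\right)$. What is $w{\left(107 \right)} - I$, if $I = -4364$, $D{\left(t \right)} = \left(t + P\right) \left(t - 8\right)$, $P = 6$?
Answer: $4660$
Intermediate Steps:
$D{\left(t \right)} = \left(-8 + t\right) \left(6 + t\right)$ ($D{\left(t \right)} = \left(t + 6\right) \left(t - 8\right) = \left(6 + t\right) \left(-8 + t\right) = \left(-8 + t\right) \left(6 + t\right)$)
$w{\left(Z \right)} = \left(-103 + Z\right) \left(-33 + Z\right)$ ($w{\left(Z \right)} = \left(Z - \left(58 - 25\right)\right) \left(Z - 103\right) = \left(Z - 33\right) \left(-103 + Z\right) = \left(-33 + Z\right) \left(-103 + Z\right) = \left(-103 + Z\right) \left(-33 + Z\right)$)
$w{\left(107 \right)} - I = \left(3399 + 107^{2} - 14552\right) - -4364 = \left(3399 + 11449 - 14552\right) + 4364 = 296 + 4364 = 4660$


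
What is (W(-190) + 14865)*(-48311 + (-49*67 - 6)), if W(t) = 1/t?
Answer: -14573640840/19 ≈ -7.6703e+8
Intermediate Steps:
(W(-190) + 14865)*(-48311 + (-49*67 - 6)) = (1/(-190) + 14865)*(-48311 + (-49*67 - 6)) = (-1/190 + 14865)*(-48311 + (-3283 - 6)) = 2824349*(-48311 - 3289)/190 = (2824349/190)*(-51600) = -14573640840/19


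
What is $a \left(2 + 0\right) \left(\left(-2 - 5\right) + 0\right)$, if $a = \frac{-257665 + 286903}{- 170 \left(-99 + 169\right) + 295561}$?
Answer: $- \frac{58476}{40523} \approx -1.443$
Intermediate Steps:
$a = \frac{29238}{283661}$ ($a = \frac{29238}{\left(-170\right) 70 + 295561} = \frac{29238}{-11900 + 295561} = \frac{29238}{283661} \approx 0.10307$)
$a \left(2 + 0\right) \left(\left(-2 - 5\right) + 0\right) = \frac{29238 \left(2 + 0\right) \left(\left(-2 - 5\right) + 0\right)}{283661} = \frac{29238 \cdot 2 \left(\left(-2 - 5\right) + 0\right)}{283661} = \frac{29238 \cdot 2 \left(-7 + 0\right)}{283661} = \frac{29238 \cdot 2 \left(-7\right)}{283661} = \frac{29238}{283661} \left(-14\right) = - \frac{58476}{40523}$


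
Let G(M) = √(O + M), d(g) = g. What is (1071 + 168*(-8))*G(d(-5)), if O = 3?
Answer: -273*I*√2 ≈ -386.08*I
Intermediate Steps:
G(M) = √(3 + M)
(1071 + 168*(-8))*G(d(-5)) = (1071 + 168*(-8))*√(3 - 5) = (1071 - 1344)*√(-2) = -273*I*√2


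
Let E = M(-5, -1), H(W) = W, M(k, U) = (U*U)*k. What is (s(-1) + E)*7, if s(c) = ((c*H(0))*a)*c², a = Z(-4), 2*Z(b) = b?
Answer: -35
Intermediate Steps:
Z(b) = b/2
M(k, U) = k*U² (M(k, U) = U²*k = k*U²)
a = -2 (a = (½)*(-4) = -2)
E = -5 (E = -5*(-1)² = -5*1 = -5)
s(c) = 0 (s(c) = ((c*0)*(-2))*c² = (0*(-2))*c² = 0*c² = 0)
(s(-1) + E)*7 = (0 - 5)*7 = -5*7 = -35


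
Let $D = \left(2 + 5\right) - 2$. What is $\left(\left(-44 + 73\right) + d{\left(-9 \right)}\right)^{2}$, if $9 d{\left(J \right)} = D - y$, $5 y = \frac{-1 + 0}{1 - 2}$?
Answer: $\frac{196249}{225} \approx 872.22$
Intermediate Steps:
$y = \frac{1}{5}$ ($y = \frac{\left(-1 + 0\right) \frac{1}{1 - 2}}{5} = \frac{\left(-1\right) \frac{1}{-1}}{5} = \frac{\left(-1\right) \left(-1\right)}{5} = \frac{1}{5} \cdot 1 = \frac{1}{5} \approx 0.2$)
$D = 5$ ($D = 7 - 2 = 5$)
$d{\left(J \right)} = \frac{8}{15}$ ($d{\left(J \right)} = \frac{5 - \frac{1}{5}}{9} = \frac{1}{9} \cdot \frac{24}{5} = \frac{8}{15}$)
$\left(\left(-44 + 73\right) + d{\left(-9 \right)}\right)^{2} = \left(\left(-44 + 73\right) + \frac{8}{15}\right)^{2} = \left(29 + \frac{8}{15}\right)^{2} = \left(\frac{443}{15}\right)^{2} = \frac{196249}{225}$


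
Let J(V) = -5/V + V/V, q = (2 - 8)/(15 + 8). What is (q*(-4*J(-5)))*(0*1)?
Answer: 0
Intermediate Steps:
q = -6/23 ≈ -0.26087
J(V) = 1 - 5/V (J(V) = -5/V + 1 = 1 - 5/V)
(q*(-4*J(-5)))*(0*1) = (-(-24)*(-5 - 5)/(-5)/23)*(0*1) = -(-24)*(-⅕*(-10))/23*0 = -(-24)*2/23*0 = -6/23*(-8)*0 = (48/23)*0 = 0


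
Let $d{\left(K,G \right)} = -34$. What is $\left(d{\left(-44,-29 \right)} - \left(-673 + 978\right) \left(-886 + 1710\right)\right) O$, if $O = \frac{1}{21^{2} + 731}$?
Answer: $- \frac{125677}{586} \approx -214.47$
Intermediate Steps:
$O = \frac{1}{1172}$ ($O = \frac{1}{441 + 731} = \frac{1}{1172} \approx 0.00085324$)
$\left(d{\left(-44,-29 \right)} - \left(-673 + 978\right) \left(-886 + 1710\right)\right) O = \left(-34 - \left(-673 + 978\right) \left(-886 + 1710\right)\right) \frac{1}{1172} = \left(-34 - 305 \cdot 824\right) \frac{1}{1172} = \left(-34 - 251320\right) \frac{1}{1172} = \left(-251354\right) \frac{1}{1172} = - \frac{125677}{586}$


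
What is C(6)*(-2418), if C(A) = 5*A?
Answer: -72540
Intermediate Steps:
C(6)*(-2418) = (5*6)*(-2418) = 30*(-2418) = -72540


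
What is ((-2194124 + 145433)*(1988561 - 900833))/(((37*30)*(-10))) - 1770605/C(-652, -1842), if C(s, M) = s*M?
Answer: 223024585089242311/1110910200 ≈ 2.0076e+8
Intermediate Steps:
C(s, M) = M*s
((-2194124 + 145433)*(1988561 - 900833))/(((37*30)*(-10))) - 1770605/C(-652, -1842) = ((-2194124 + 145433)*(1988561 - 900833))/(((37*30)*(-10))) - 1770605/((-1842*(-652))) = (-2048691*1087728)/((1110*(-10))) - 1770605/1200984 = -2228418564048/(-11100) - 1770605*1/1200984 = -2228418564048*(-1/11100) - 1770605/1200984 = 185701547004/925 - 1770605/1200984 = 223024585089242311/1110910200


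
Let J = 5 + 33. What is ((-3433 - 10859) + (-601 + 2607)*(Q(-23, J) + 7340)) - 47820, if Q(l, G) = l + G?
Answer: 14692018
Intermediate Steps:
J = 38
Q(l, G) = G + l
((-3433 - 10859) + (-601 + 2607)*(Q(-23, J) + 7340)) - 47820 = ((-3433 - 10859) + (-601 + 2607)*((38 - 23) + 7340)) - 47820 = (-14292 + 2006*(15 + 7340)) - 47820 = (-14292 + 2006*7355) - 47820 = (-14292 + 14754130) - 47820 = 14739838 - 47820 = 14692018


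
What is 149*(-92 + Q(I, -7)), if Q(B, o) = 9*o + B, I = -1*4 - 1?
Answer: -23840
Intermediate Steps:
I = -5 (I = -4 - 1 = -5)
Q(B, o) = B + 9*o
149*(-92 + Q(I, -7)) = 149*(-92 + (-5 + 9*(-7))) = 149*(-92 + (-5 - 63)) = 149*(-92 - 68) = 149*(-160) = -23840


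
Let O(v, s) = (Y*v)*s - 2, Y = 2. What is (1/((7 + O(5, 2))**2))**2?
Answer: 1/390625 ≈ 2.5600e-6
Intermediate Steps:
O(v, s) = -2 + 2*s*v (O(v, s) = (2*v)*s - 2 = 2*s*v - 2 = -2 + 2*s*v)
(1/((7 + O(5, 2))**2))**2 = (1/((7 + (-2 + 2*2*5))**2))**2 = (1/((7 + (-2 + 20))**2))**2 = (1/((7 + 18)**2))**2 = (1/(25**2))**2 = (1/625)**2 = 1/390625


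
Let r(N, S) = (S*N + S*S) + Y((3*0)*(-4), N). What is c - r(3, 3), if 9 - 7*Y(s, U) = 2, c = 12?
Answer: -7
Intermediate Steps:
Y(s, U) = 1 (Y(s, U) = 9/7 - ⅐*2 = 9/7 - 2/7 = 1)
r(N, S) = 1 + S² + N*S (r(N, S) = (S*N + S*S) + 1 = (N*S + S²) + 1 = (S² + N*S) + 1 = 1 + S² + N*S)
c - r(3, 3) = 12 - (1 + 3² + 3*3) = 12 - (1 + 9 + 9) = 12 - 1*19 = 12 - 19 = -7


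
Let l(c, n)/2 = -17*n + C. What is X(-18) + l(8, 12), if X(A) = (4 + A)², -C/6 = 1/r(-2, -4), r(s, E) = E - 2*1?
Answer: -210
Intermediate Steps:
r(s, E) = -2 + E (r(s, E) = E - 2 = -2 + E)
C = 1 (C = -6/(-2 - 4) = -6/(-6) = -6*(-⅙) = 1)
l(c, n) = 2 - 34*n (l(c, n) = 2*(-17*n + 1) = 2*(1 - 17*n) = 2 - 34*n)
X(-18) + l(8, 12) = (4 - 18)² + (2 - 34*12) = (-14)² + (2 - 408) = 196 - 406 = -210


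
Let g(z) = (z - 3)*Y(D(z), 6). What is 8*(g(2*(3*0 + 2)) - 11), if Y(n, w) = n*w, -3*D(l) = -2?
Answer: -56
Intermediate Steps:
D(l) = 2/3 (D(l) = -1/3*(-2) = 2/3)
g(z) = -12 + 4*z (g(z) = (z - 3)*((2/3)*6) = (-3 + z)*4 = -12 + 4*z)
8*(g(2*(3*0 + 2)) - 11) = 8*((-12 + 4*(2*(3*0 + 2))) - 11) = 8*((-12 + 4*(2*(0 + 2))) - 11) = 8*((-12 + 4*(2*2)) - 11) = 8*((-12 + 4*4) - 11) = 8*((-12 + 16) - 11) = 8*(4 - 11) = 8*(-7) = -56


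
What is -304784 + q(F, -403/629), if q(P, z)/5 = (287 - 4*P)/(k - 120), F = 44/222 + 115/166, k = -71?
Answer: -536336279957/1759683 ≈ -3.0479e+5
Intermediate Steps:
F = 16417/18426 (F = 44*(1/222) + 115*(1/166) = 22/111 + 115/166 = 16417/18426 ≈ 0.89097)
q(P, z) = -1435/191 + 20*P/191 (q(P, z) = 5*((287 - 4*P)/(-71 - 120)) = 5*((287 - 4*P)/(-191)) = 5*((287 - 4*P)*(-1/191)) = 5*(-287/191 + 4*P/191) = -1435/191 + 20*P/191)
-304784 + q(F, -403/629) = -304784 + (-1435/191 + (20/191)*(16417/18426)) = -304784 + (-1435/191 + 164170/1759683) = -304784 - 13056485/1759683 = -536336279957/1759683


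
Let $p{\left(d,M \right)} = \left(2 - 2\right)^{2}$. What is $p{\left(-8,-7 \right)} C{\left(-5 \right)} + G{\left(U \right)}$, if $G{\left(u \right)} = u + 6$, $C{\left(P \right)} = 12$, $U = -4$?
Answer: $2$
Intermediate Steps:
$p{\left(d,M \right)} = 0$ ($p{\left(d,M \right)} = 0^{2} = 0$)
$G{\left(u \right)} = 6 + u$
$p{\left(-8,-7 \right)} C{\left(-5 \right)} + G{\left(U \right)} = 0 \cdot 12 + \left(6 - 4\right) = 0 + 2 = 2$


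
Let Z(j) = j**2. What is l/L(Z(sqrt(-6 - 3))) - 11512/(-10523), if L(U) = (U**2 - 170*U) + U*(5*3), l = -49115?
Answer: -499845433/15531948 ≈ -32.182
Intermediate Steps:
L(U) = U**2 - 155*U (L(U) = (U**2 - 170*U) + U*15 = (U**2 - 170*U) + 15*U = U**2 - 155*U)
l/L(Z(sqrt(-6 - 3))) - 11512/(-10523) = -49115*1/((-155 + (sqrt(-6 - 3))**2)*(-6 - 3)) - 11512/(-10523) = -49115*(-1/(9*(-155 + (sqrt(-9))**2))) - 11512*(-1/10523) = -49115*(-1/(9*(-155 + (3*I)**2))) + 11512/10523 = -49115*(-1/(9*(-155 - 9))) + 11512/10523 = -49115/((-9*(-164))) + 11512/10523 = -49115/1476 + 11512/10523 = -499845433/15531948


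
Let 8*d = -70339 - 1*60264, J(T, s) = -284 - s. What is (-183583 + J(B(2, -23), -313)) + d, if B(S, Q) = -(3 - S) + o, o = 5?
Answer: -1599035/8 ≈ -1.9988e+5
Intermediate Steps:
B(S, Q) = 2 + S (B(S, Q) = -(3 - S) + 5 = (-3 + S) + 5 = 2 + S)
d = -130603/8 (d = (-70339 - 1*60264)/8 = (-70339 - 60264)/8 = (⅛)*(-130603) = -130603/8 ≈ -16325.)
(-183583 + J(B(2, -23), -313)) + d = (-183583 + (-284 - 1*(-313))) - 130603/8 = (-183583 + (-284 + 313)) - 130603/8 = (-183583 + 29) - 130603/8 = -183554 - 130603/8 = -1599035/8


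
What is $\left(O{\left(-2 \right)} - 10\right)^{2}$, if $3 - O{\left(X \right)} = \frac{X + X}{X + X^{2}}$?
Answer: $25$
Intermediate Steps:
$O{\left(X \right)} = 3 - \frac{2 X}{X + X^{2}}$ ($O{\left(X \right)} = 3 - \frac{X + X}{X + X^{2}} = 3 - \frac{2 X}{X + X^{2}}$)
$\left(O{\left(-2 \right)} - 10\right)^{2} = \left(\frac{1 + 3 \left(-2\right)}{1 - 2} - 10\right)^{2} = \left(\frac{1 - 6}{-1} - 10\right)^{2} = \left(\left(-1\right) \left(-5\right) - 10\right)^{2} = \left(5 - 10\right)^{2} = \left(-5\right)^{2} = 25$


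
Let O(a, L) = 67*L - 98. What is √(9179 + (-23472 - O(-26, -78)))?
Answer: I*√8969 ≈ 94.705*I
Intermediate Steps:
O(a, L) = -98 + 67*L
√(9179 + (-23472 - O(-26, -78))) = √(9179 + (-23472 - (-98 + 67*(-78)))) = √(9179 + (-23472 - (-98 - 5226))) = √(9179 + (-23472 - 1*(-5324))) = √(9179 + (-23472 + 5324)) = √(9179 - 18148) = √(-8969) = I*√8969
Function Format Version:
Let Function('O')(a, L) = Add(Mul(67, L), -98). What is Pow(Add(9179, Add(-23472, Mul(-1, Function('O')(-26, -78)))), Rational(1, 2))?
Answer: Mul(I, Pow(8969, Rational(1, 2))) ≈ Mul(94.705, I)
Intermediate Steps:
Function('O')(a, L) = Add(-98, Mul(67, L))
Pow(Add(9179, Add(-23472, Mul(-1, Function('O')(-26, -78)))), Rational(1, 2)) = Pow(Add(9179, Add(-23472, Mul(-1, Add(-98, Mul(67, -78))))), Rational(1, 2)) = Pow(Add(9179, Add(-23472, Mul(-1, Add(-98, -5226)))), Rational(1, 2)) = Pow(Add(9179, Add(-23472, Mul(-1, -5324))), Rational(1, 2)) = Pow(Add(9179, Add(-23472, 5324)), Rational(1, 2)) = Pow(Add(9179, -18148), Rational(1, 2)) = Pow(-8969, Rational(1, 2)) = Mul(I, Pow(8969, Rational(1, 2)))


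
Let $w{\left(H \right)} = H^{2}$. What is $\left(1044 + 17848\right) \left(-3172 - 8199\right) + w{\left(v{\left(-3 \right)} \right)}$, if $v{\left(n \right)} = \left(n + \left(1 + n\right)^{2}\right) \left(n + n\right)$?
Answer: $-214820896$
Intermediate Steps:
$v{\left(n \right)} = 2 n \left(n + \left(1 + n\right)^{2}\right)$ ($v{\left(n \right)} = \left(n + \left(1 + n\right)^{2}\right) 2 n = 2 n \left(n + \left(1 + n\right)^{2}\right)$)
$\left(1044 + 17848\right) \left(-3172 - 8199\right) + w{\left(v{\left(-3 \right)} \right)} = \left(1044 + 17848\right) \left(-3172 - 8199\right) + \left(2 \left(-3\right) \left(-3 + \left(1 - 3\right)^{2}\right)\right)^{2} = 18892 \left(-11371\right) + \left(2 \left(-3\right) \left(-3 + \left(-2\right)^{2}\right)\right)^{2} = -214820932 + \left(2 \left(-3\right) \left(-3 + 4\right)\right)^{2} = -214820932 + \left(2 \left(-3\right) 1\right)^{2} = -214820932 + \left(-6\right)^{2} = -214820932 + 36 = -214820896$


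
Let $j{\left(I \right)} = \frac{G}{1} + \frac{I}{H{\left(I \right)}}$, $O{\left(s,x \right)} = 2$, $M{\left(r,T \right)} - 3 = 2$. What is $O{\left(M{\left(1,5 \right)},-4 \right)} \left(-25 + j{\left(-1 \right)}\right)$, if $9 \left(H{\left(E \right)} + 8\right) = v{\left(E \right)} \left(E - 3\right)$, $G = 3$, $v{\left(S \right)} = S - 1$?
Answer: $- \frac{1399}{32} \approx -43.719$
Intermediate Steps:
$v{\left(S \right)} = -1 + S$ ($v{\left(S \right)} = S - 1 = -1 + S$)
$M{\left(r,T \right)} = 5$ ($M{\left(r,T \right)} = 3 + 2 = 5$)
$H{\left(E \right)} = -8 + \frac{\left(-1 + E\right) \left(-3 + E\right)}{9}$ ($H{\left(E \right)} = -8 + \frac{\left(-1 + E\right) \left(E - 3\right)}{9} = -8 + \frac{\left(-1 + E\right) \left(-3 + E\right)}{9}$)
$j{\left(I \right)} = 3 + \frac{I}{- \frac{23}{3} - \frac{4 I}{9} + \frac{I^{2}}{9}}$ ($j{\left(I \right)} = \frac{3}{1} + \frac{I}{- \frac{23}{3} - \frac{4 I}{9} + \frac{I^{2}}{9}} = 3 \cdot 1 + \frac{I}{- \frac{23}{3} - \frac{4 I}{9} + \frac{I^{2}}{9}} = 3 + \frac{I}{- \frac{23}{3} - \frac{4 I}{9} + \frac{I^{2}}{9}}$)
$O{\left(M{\left(1,5 \right)},-4 \right)} \left(-25 + j{\left(-1 \right)}\right) = 2 \left(-25 + \frac{3 \left(69 - - (-1 - 1)\right)}{69 + 3 \left(-1\right) - - (-1 - 1)}\right) = 2 \left(-25 + \frac{3 \left(69 - \left(-1\right) \left(-2\right)\right)}{69 - 3 - \left(-1\right) \left(-2\right)}\right) = 2 \left(-25 + \frac{3 \left(69 - 2\right)}{69 - 3 - 2}\right) = 2 \left(-25 + 3 \cdot \frac{1}{64} \cdot 67\right) = 2 \left(-25 + \frac{201}{64}\right) = 2 \left(- \frac{1399}{64}\right) = - \frac{1399}{32}$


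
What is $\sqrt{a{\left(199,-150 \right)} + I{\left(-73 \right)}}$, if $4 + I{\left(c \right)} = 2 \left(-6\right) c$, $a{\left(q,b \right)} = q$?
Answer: $3 \sqrt{119} \approx 32.726$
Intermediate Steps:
$I{\left(c \right)} = -4 - 12 c$ ($I{\left(c \right)} = -4 + 2 \left(-6\right) c = -4 - 12 c$)
$\sqrt{a{\left(199,-150 \right)} + I{\left(-73 \right)}} = \sqrt{199 - -872} = \sqrt{199 + \left(-4 + 876\right)} = \sqrt{199 + 872} = \sqrt{1071} = 3 \sqrt{119}$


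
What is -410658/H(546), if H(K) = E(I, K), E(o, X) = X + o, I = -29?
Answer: -410658/517 ≈ -794.31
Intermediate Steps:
H(K) = -29 + K (H(K) = K - 29 = -29 + K)
-410658/H(546) = -410658/(-29 + 546) = -410658/517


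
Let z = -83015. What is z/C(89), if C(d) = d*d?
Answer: -83015/7921 ≈ -10.480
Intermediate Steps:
C(d) = d²
z/C(89) = -83015/(89²) = -83015/7921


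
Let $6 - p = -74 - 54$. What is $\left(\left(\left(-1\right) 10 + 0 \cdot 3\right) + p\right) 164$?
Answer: $20336$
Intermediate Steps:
$p = 134$ ($p = 6 - \left(-74 - 54\right) = 6 - -128 = 6 + 128 = 134$)
$\left(\left(\left(-1\right) 10 + 0 \cdot 3\right) + p\right) 164 = \left(\left(\left(-1\right) 10 + 0 \cdot 3\right) + 134\right) 164 = \left(\left(-10 + 0\right) + 134\right) 164 = \left(-10 + 134\right) 164 = 124 \cdot 164 = 20336$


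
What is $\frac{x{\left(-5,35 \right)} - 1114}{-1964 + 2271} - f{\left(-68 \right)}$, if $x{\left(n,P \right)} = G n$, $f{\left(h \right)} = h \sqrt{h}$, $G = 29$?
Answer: $- \frac{1259}{307} + 136 i \sqrt{17} \approx -4.101 + 560.74 i$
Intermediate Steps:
$f{\left(h \right)} = h^{\frac{3}{2}}$
$x{\left(n,P \right)} = 29 n$
$\frac{x{\left(-5,35 \right)} - 1114}{-1964 + 2271} - f{\left(-68 \right)} = \frac{29 \left(-5\right) - 1114}{-1964 + 2271} - \left(-68\right)^{\frac{3}{2}} = \frac{-145 - 1114}{307} - - 136 i \sqrt{17} = \left(-1259\right) \frac{1}{307} + 136 i \sqrt{17} = - \frac{1259}{307} + 136 i \sqrt{17}$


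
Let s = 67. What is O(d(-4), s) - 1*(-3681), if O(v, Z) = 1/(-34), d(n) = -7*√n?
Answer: 125153/34 ≈ 3681.0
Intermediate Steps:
O(v, Z) = -1/34
O(d(-4), s) - 1*(-3681) = -1/34 - 1*(-3681) = -1/34 + 3681 = 125153/34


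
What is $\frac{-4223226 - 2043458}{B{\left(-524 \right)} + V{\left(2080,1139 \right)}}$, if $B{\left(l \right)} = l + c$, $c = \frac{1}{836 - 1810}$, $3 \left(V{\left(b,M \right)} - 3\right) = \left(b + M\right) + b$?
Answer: $- \frac{18311250648}{3638861} \approx -5032.1$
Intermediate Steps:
$V{\left(b,M \right)} = 3 + \frac{M}{3} + \frac{2 b}{3}$ ($V{\left(b,M \right)} = 3 + \frac{\left(b + M\right) + b}{3} = 3 + \frac{\left(M + b\right) + b}{3} = 3 + \frac{M + 2 b}{3} = 3 + \left(\frac{M}{3} + \frac{2 b}{3}\right) = 3 + \frac{M}{3} + \frac{2 b}{3}$)
$c = - \frac{1}{974}$ ($c = \frac{1}{-974} = - \frac{1}{974} \approx -0.0010267$)
$B{\left(l \right)} = - \frac{1}{974} + l$ ($B{\left(l \right)} = l - \frac{1}{974} = - \frac{1}{974} + l$)
$\frac{-4223226 - 2043458}{B{\left(-524 \right)} + V{\left(2080,1139 \right)}} = \frac{-4223226 - 2043458}{\left(- \frac{1}{974} - 524\right) + \left(3 + \frac{1}{3} \cdot 1139 + \frac{2}{3} \cdot 2080\right)} = - \frac{6266684}{- \frac{510377}{974} + \left(3 + \frac{1139}{3} + \frac{4160}{3}\right)} = - \frac{6266684}{- \frac{510377}{974} + \frac{5308}{3}} = - \frac{6266684}{\frac{3638861}{2922}} = \left(-6266684\right) \frac{2922}{3638861} = - \frac{18311250648}{3638861}$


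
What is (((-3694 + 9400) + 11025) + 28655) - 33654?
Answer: 11732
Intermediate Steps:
(((-3694 + 9400) + 11025) + 28655) - 33654 = ((5706 + 11025) + 28655) - 33654 = (16731 + 28655) - 33654 = 45386 - 33654 = 11732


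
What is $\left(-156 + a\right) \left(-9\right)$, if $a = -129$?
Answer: $2565$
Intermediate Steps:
$\left(-156 + a\right) \left(-9\right) = \left(-156 - 129\right) \left(-9\right) = \left(-285\right) \left(-9\right) = 2565$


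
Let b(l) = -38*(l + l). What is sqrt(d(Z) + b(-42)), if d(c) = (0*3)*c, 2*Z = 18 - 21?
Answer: 2*sqrt(798) ≈ 56.498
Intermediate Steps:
Z = -3/2 (Z = (18 - 21)/2 = (1/2)*(-3) = -3/2 ≈ -1.5000)
d(c) = 0 (d(c) = 0*c = 0)
b(l) = -76*l
sqrt(d(Z) + b(-42)) = sqrt(0 - 76*(-42)) = sqrt(0 + 3192) = sqrt(3192) = 2*sqrt(798)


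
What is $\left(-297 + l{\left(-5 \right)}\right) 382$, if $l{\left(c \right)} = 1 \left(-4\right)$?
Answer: $-114982$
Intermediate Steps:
$l{\left(c \right)} = -4$
$\left(-297 + l{\left(-5 \right)}\right) 382 = \left(-297 - 4\right) 382 = \left(-301\right) 382 = -114982$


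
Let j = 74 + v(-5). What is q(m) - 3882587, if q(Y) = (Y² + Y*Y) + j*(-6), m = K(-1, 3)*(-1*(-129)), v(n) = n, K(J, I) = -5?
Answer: -3050951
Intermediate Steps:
j = 69 (j = 74 - 5 = 69)
m = -645 (m = -(-5)*(-129) = -5*129 = -645)
q(Y) = -414 + 2*Y² (q(Y) = (Y² + Y*Y) + 69*(-6) = (Y² + Y²) - 414 = 2*Y² - 414 = -414 + 2*Y²)
q(m) - 3882587 = (-414 + 2*(-645)²) - 3882587 = (-414 + 2*416025) - 3882587 = (-414 + 832050) - 3882587 = 831636 - 3882587 = -3050951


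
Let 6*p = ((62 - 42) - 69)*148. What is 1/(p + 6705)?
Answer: 3/16489 ≈ 0.00018194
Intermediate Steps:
p = -3626/3 (p = (((62 - 42) - 69)*148)/6 = ((20 - 69)*148)/6 = (-49*148)/6 = (1/6)*(-7252) = -3626/3 ≈ -1208.7)
1/(p + 6705) = 1/(-3626/3 + 6705) = 1/(16489/3) = 3/16489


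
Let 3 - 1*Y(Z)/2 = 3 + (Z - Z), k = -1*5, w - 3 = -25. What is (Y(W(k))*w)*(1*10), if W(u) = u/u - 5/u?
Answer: 0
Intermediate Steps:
w = -22 (w = 3 - 25 = -22)
k = -5
W(u) = 1 - 5/u
Y(Z) = 0 (Y(Z) = 6 - 2*(3 + (Z - Z)) = 6 - 2*(3 + 0) = 6 - 2*3 = 6 - 6 = 0)
(Y(W(k))*w)*(1*10) = (0*(-22))*(1*10) = 0*10 = 0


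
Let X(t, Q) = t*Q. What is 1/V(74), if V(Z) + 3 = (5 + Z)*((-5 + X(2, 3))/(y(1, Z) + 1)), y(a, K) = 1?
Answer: 2/73 ≈ 0.027397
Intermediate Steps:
X(t, Q) = Q*t
V(Z) = -½ + Z/2 (V(Z) = -3 + (5 + Z)*((-5 + 3*2)/(1 + 1)) = -3 + (5 + Z)*((-5 + 6)/2) = -3 + (5 + Z)*(1*(½)) = -3 + (5 + Z)*(½) = -3 + (5/2 + Z/2) = -½ + Z/2)
1/V(74) = 1/(-½ + (½)*74) = 1/(-½ + 37) = 1/(73/2) = 2/73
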